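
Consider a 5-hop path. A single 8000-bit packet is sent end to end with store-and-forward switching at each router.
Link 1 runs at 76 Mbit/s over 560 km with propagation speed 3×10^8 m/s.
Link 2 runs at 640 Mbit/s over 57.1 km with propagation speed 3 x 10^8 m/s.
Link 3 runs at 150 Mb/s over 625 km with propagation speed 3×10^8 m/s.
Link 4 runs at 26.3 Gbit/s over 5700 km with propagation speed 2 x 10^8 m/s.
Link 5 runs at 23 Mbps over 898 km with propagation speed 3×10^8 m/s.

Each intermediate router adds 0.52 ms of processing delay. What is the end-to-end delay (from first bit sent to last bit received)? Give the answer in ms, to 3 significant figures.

38.2 ms

Transmission delays (L/R per hop): 0.105263, 0.0125, 0.0533333, 0.000304183, 0.347826 ms; sum = 0.519227 ms.
Propagation delays (d/s per hop): 1.86667, 0.190333, 2.08333, 28.5, 2.99333 ms; sum = 35.6337 ms.
Processing at 4 router(s): 4 × 0.52 ms = 2.08 ms.
End-to-end = 38.2 ms.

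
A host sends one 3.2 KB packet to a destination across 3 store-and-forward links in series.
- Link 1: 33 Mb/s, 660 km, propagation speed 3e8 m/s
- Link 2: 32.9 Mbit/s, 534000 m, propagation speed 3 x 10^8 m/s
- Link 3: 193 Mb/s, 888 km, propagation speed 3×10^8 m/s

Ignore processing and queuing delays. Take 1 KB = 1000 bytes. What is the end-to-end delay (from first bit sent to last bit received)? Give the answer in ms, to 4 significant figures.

L = 25600 bits.
Transmission delays (L/R per hop): 0.775758, 0.778116, 0.132642 ms; sum = 1.68652 ms.
Propagation delays (d/s per hop): 2.2, 1.78, 2.96 ms; sum = 6.94 ms.
End-to-end = 8.627 ms.

8.627 ms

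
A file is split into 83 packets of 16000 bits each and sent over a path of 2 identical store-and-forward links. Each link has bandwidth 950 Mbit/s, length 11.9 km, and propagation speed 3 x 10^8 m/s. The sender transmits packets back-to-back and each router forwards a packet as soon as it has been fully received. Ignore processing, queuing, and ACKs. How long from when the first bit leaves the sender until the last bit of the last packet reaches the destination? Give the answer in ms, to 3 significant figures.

1.49 ms

Per-hop transmission t_tx = L/R = 16000/950000000 = 0.0168421 ms.
Per-hop propagation t_prop = 11900/300000000 = 0.0396667 ms.
Pipeline fill: first packet needs 2·t_tx to clear all hops; remaining 82 packets each add one t_tx.
Total = (2+83-1)·t_tx + 2·t_prop = 84·0.0168421 + 2·0.0396667 = 1.49 ms.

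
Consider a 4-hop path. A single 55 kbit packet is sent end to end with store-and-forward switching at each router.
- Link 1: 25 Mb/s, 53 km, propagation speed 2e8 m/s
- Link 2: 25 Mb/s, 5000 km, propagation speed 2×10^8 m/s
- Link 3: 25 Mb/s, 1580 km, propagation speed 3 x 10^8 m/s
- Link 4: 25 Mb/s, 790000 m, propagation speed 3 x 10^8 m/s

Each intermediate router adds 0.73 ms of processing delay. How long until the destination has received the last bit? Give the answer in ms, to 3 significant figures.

44.2 ms

L = 55000 bits.
Transmission delay per hop = L/R = 55000/25000000 = 2.2 ms; 4 hops → 8.8 ms.
Propagation delays (d/s per hop): 0.265, 25, 5.26667, 2.63333 ms; sum = 33.165 ms.
Processing at 3 router(s): 3 × 0.73 ms = 2.19 ms.
End-to-end = 44.2 ms.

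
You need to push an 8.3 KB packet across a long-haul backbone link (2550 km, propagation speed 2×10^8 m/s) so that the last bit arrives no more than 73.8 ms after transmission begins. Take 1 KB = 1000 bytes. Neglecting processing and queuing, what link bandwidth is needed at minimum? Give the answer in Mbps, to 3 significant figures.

1.09 Mbps

L = 66400 bits.
Propagation delay = 2550000 / 200000000 = 12.75 ms.
Transmission budget = 73.8 − 12.75 = 61.05 ms.
R ≥ L / t_tx = 66400 bits / 0.06105 s = 1.09 Mbps.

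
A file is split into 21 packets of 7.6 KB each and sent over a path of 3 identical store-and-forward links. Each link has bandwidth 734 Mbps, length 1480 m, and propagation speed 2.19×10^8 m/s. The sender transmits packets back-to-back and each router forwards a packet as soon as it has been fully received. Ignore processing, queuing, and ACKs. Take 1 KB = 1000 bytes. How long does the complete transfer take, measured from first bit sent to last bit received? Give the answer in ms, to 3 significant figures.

1.93 ms

Per-hop transmission t_tx = L/R = 60800/734000000 = 0.0828338 ms.
Per-hop propagation t_prop = 1480/219000000 = 0.00675799 ms.
Pipeline fill: first packet needs 3·t_tx to clear all hops; remaining 20 packets each add one t_tx.
Total = (3+21-1)·t_tx + 3·t_prop = 23·0.0828338 + 3·0.00675799 = 1.93 ms.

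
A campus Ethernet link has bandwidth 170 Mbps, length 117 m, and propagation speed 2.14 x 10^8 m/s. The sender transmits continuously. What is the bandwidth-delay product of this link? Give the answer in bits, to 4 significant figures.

Propagation delay = 117 / 214000000 = 5.46729e-07 s.
BDP = R × t_prop = 170000000 × 5.46729e-07 = 92.9439 bits.

92.94 bits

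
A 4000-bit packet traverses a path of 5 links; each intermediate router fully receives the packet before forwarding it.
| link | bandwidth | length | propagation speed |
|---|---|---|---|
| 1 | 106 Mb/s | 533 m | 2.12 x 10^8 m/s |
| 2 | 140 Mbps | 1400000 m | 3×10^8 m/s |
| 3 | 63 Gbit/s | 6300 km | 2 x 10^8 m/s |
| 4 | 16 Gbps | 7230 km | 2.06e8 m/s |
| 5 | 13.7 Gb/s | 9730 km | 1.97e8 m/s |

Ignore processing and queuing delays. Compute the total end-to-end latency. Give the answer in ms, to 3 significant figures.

Transmission delays (L/R per hop): 0.0377358, 0.0285714, 6.34921e-05, 0.00025, 0.000291971 ms; sum = 0.0669127 ms.
Propagation delays (d/s per hop): 0.00251415, 4.66667, 31.5, 35.0971, 49.3909 ms; sum = 120.657 ms.
End-to-end = 121 ms.

121 ms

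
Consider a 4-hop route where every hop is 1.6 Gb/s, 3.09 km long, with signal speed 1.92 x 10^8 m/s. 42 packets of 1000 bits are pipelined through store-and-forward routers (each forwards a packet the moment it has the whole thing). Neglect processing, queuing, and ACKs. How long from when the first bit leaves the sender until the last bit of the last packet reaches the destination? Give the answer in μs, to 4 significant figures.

92.50 μs

Per-hop transmission t_tx = L/R = 1000/1600000000 = 0.625 μs.
Per-hop propagation t_prop = 3090/192000000 = 16.0938 μs.
Pipeline fill: first packet needs 4·t_tx to clear all hops; remaining 41 packets each add one t_tx.
Total = (4+42-1)·t_tx + 4·t_prop = 45·0.625 + 4·16.0938 = 92.50 μs.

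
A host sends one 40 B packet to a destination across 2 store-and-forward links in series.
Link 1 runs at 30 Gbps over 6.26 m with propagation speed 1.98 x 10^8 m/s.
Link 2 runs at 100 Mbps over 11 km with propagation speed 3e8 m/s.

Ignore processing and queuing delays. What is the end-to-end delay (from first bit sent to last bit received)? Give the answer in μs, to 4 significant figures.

39.91 μs

L = 40 × 8 = 320 bits.
Transmission delays (L/R per hop): 0.0106667, 3.2 μs; sum = 3.21067 μs.
Propagation delays (d/s per hop): 0.0316162, 36.6667 μs; sum = 36.6983 μs.
End-to-end = 39.91 μs.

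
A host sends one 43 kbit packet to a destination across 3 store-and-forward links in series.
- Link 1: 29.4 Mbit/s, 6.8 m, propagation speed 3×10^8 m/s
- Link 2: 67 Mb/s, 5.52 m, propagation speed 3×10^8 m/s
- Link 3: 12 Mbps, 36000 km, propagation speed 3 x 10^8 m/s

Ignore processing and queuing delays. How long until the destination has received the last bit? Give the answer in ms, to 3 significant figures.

L = 43000 bits.
Transmission delays (L/R per hop): 1.46259, 0.641791, 3.58333 ms; sum = 5.68771 ms.
Propagation delays (d/s per hop): 2.26667e-05, 1.84e-05, 120 ms; sum = 120 ms.
End-to-end = 126 ms.

126 ms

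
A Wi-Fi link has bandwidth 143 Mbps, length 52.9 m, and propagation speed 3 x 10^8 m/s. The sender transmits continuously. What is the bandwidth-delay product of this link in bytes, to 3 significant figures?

Propagation delay = 52.9 / 300000000 = 1.76333e-07 s.
BDP = R × t_prop = 143000000 × 1.76333e-07 = 25.2157 bits.
In bytes: 25.2157/8 = 3.15 bytes.

3.15 bytes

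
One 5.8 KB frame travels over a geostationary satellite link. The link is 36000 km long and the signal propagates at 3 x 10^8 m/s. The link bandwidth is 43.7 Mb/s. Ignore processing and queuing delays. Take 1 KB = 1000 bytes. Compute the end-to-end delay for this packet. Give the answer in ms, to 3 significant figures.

121 ms

L = 46400 bits.
Transmission delay = L/R = 46400 / 43700000 = 1.06178 ms.
Propagation delay = d/s = 36000000 m / 300000000 m/s = 120 ms.
Total = 121 ms.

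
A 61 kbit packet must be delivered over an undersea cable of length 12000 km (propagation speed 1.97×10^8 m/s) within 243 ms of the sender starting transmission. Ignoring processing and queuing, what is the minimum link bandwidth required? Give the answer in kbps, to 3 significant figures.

Propagation delay = 12000000 / 197000000 = 60.9137 ms.
Transmission budget = 243 − 60.9137 = 182.086 ms.
R ≥ L / t_tx = 61000 bits / 0.182086 s = 335 kbps.

335 kbps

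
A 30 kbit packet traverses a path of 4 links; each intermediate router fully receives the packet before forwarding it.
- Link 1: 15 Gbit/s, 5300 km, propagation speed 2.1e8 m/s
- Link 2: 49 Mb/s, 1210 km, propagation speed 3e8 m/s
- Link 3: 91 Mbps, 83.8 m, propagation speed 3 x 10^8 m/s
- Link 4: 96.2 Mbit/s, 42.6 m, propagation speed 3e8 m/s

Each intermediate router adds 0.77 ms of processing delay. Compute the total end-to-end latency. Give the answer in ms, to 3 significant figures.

L = 30000 bits.
Transmission delays (L/R per hop): 0.002, 0.612245, 0.32967, 0.31185 ms; sum = 1.25577 ms.
Propagation delays (d/s per hop): 25.2381, 4.03333, 0.000279333, 0.000142 ms; sum = 29.2718 ms.
Processing at 3 router(s): 3 × 0.77 ms = 2.31 ms.
End-to-end = 32.8 ms.

32.8 ms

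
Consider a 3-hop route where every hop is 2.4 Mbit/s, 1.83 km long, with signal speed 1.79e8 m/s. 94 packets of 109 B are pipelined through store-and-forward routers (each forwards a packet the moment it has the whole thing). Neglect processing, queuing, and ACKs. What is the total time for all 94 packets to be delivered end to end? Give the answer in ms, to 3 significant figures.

34.9 ms

Per-hop transmission t_tx = L/R = 872/2400000 = 0.363333 ms.
Per-hop propagation t_prop = 1830/179000000 = 0.0102235 ms.
Pipeline fill: first packet needs 3·t_tx to clear all hops; remaining 93 packets each add one t_tx.
Total = (3+94-1)·t_tx + 3·t_prop = 96·0.363333 + 3·0.0102235 = 34.9 ms.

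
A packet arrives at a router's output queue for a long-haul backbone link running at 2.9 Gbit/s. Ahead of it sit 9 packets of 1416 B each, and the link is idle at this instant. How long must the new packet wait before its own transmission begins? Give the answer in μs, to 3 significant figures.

35.2 μs

Each queued packet: L/R = 11328/2900000000 = 3.90621 μs.
9 queued → 35.1559 μs.
Queuing delay = 35.2 μs.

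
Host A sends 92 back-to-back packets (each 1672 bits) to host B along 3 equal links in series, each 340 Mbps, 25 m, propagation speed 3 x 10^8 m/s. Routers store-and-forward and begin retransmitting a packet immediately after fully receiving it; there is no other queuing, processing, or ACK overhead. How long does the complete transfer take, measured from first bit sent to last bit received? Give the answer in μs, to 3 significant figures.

463 μs

Per-hop transmission t_tx = L/R = 1672/340000000 = 4.91765 μs.
Per-hop propagation t_prop = 25/300000000 = 0.0833333 μs.
Pipeline fill: first packet needs 3·t_tx to clear all hops; remaining 91 packets each add one t_tx.
Total = (3+92-1)·t_tx + 3·t_prop = 94·4.91765 + 3·0.0833333 = 463 μs.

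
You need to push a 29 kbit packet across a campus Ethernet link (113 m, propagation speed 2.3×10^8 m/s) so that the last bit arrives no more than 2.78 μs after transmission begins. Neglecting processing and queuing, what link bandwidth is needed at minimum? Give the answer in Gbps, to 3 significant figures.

Propagation delay = 113 / 2.3e+08 = 0.491304 μs.
Transmission budget = 2.78 − 0.491304 = 2.2887 μs.
R ≥ L / t_tx = 29000 bits / 2.2887e-06 s = 12.7 Gbps.

12.7 Gbps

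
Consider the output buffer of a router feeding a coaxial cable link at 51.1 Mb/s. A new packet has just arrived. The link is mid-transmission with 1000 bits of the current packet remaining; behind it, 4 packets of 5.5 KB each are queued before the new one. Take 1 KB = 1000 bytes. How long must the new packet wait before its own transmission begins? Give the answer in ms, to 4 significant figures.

Each queued packet: L/R = 44000/51100000 = 0.861057 ms.
4 queued → 3.44423 ms.
Plus remaining 1000 bits of current packet: 0.0195695 ms.
Queuing delay = 3.464 ms.

3.464 ms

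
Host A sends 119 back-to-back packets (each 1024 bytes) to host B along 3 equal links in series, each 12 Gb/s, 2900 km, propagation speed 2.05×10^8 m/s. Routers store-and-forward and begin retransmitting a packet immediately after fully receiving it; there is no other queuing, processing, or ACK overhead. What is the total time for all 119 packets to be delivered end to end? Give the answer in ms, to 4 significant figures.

Per-hop transmission t_tx = L/R = 8192/12000000000 = 0.000682667 ms.
Per-hop propagation t_prop = 2900000/2.05e+08 = 14.1463 ms.
Pipeline fill: first packet needs 3·t_tx to clear all hops; remaining 118 packets each add one t_tx.
Total = (3+119-1)·t_tx + 3·t_prop = 121·0.000682667 + 3·14.1463 = 42.52 ms.

42.52 ms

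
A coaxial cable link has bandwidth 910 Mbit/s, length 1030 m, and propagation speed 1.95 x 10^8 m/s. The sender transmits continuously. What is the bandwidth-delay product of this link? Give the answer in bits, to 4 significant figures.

4807 bits

Propagation delay = 1030 / 195000000 = 5.28205e-06 s.
BDP = R × t_prop = 910000000 × 5.28205e-06 = 4806.67 bits.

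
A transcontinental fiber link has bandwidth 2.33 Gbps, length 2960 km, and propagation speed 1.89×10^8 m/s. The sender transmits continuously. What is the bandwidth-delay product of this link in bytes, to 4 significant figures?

Propagation delay = 2960000 / 189000000 = 0.0156614 s.
BDP = R × t_prop = 2330000000 × 0.0156614 = 36491000 bits.
In bytes: 36491000/8 = 4561000 bytes.

4561000 bytes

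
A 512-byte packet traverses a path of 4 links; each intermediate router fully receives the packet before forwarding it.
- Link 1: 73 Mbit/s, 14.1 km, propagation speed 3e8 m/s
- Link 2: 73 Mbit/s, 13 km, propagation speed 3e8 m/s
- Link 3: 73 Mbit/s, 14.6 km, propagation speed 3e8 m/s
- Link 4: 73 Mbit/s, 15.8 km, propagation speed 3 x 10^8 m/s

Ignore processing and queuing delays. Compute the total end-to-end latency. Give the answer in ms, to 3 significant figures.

0.416 ms

L = 512 × 8 = 4096 bits.
Transmission delay per hop = L/R = 4096/73000000 = 0.0561096 ms; 4 hops → 0.224438 ms.
Propagation delays (d/s per hop): 0.047, 0.0433333, 0.0486667, 0.0526667 ms; sum = 0.191667 ms.
End-to-end = 0.416 ms.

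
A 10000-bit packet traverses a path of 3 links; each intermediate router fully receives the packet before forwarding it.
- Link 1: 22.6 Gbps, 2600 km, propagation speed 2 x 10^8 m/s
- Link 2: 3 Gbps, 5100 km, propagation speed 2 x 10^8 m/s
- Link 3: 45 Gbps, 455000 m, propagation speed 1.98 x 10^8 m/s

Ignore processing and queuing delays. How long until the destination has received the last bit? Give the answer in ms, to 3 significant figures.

40.8 ms

Transmission delays (L/R per hop): 0.000442478, 0.00333333, 0.000222222 ms; sum = 0.00399803 ms.
Propagation delays (d/s per hop): 13, 25.5, 2.29798 ms; sum = 40.798 ms.
End-to-end = 40.8 ms.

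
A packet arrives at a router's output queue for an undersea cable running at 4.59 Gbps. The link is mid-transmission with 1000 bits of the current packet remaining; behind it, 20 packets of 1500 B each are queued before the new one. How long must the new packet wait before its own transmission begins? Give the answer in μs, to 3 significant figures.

52.5 μs

Each queued packet: L/R = 12000/4590000000 = 2.61438 μs.
20 queued → 52.2876 μs.
Plus remaining 1000 bits of current packet: 0.217865 μs.
Queuing delay = 52.5 μs.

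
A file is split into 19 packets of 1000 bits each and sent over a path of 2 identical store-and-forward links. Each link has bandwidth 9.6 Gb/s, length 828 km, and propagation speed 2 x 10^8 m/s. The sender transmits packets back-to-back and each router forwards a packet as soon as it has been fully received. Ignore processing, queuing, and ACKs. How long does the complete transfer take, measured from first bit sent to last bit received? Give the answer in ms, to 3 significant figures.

8.28 ms

Per-hop transmission t_tx = L/R = 1000/9600000000 = 0.000104167 ms.
Per-hop propagation t_prop = 828000/200000000 = 4.14 ms.
Pipeline fill: first packet needs 2·t_tx to clear all hops; remaining 18 packets each add one t_tx.
Total = (2+19-1)·t_tx + 2·t_prop = 20·0.000104167 + 2·4.14 = 8.28 ms.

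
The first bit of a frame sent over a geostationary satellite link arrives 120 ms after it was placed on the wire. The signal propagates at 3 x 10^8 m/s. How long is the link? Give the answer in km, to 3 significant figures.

d = s × t_prop = 300000000 × 0.12 = 36000 km.

36000 km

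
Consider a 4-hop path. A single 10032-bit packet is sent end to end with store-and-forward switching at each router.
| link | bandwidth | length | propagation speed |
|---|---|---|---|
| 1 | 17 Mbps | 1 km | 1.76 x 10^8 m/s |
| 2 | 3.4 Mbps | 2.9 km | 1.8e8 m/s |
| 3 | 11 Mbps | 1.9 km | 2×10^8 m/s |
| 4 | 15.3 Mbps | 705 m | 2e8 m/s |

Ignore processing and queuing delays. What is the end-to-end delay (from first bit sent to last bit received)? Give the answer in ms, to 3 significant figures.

Transmission delays (L/R per hop): 0.590118, 2.95059, 0.912, 0.655686 ms; sum = 5.10839 ms.
Propagation delays (d/s per hop): 0.00568182, 0.0161111, 0.0095, 0.003525 ms; sum = 0.0348179 ms.
End-to-end = 5.14 ms.

5.14 ms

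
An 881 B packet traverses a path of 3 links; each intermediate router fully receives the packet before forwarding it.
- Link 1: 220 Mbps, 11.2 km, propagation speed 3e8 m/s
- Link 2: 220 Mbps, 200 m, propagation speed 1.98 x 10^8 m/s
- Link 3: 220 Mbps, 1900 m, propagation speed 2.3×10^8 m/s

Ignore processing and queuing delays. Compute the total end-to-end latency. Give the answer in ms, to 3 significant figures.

L = 881 × 8 = 7048 bits.
Transmission delay per hop = L/R = 7048/220000000 = 0.0320364 ms; 3 hops → 0.0961091 ms.
Propagation delays (d/s per hop): 0.0373333, 0.0010101, 0.00826087 ms; sum = 0.0466043 ms.
End-to-end = 0.143 ms.

0.143 ms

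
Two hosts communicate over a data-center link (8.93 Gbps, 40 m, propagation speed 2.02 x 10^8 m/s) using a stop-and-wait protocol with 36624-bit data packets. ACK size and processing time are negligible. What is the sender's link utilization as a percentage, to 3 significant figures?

t_tx = L/R = 36624/8930000000 = 4.10123e-06 s.
t_prop = 40/202000000 = 1.9802e-07 s; RTT = 3.9604e-07 s.
Cycle = t_tx + RTT = 4.49727e-06 s.
Utilization = t_tx / cycle = 4.10123e-06/4.49727e-06 = 91.2 %.

91.2 %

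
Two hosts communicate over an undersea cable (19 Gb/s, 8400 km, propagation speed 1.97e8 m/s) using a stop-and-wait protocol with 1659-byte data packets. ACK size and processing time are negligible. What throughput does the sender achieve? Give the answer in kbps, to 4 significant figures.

t_tx = L/R = 13272/19000000000 = 6.98526e-07 s.
t_prop = 8400000/197000000 = 0.0426396 s; RTT = 0.0852792 s.
Cycle = t_tx + RTT = 0.0852799 s.
Throughput = L / cycle = 13272 / 0.0852799 = 155.6 kbps.

155.6 kbps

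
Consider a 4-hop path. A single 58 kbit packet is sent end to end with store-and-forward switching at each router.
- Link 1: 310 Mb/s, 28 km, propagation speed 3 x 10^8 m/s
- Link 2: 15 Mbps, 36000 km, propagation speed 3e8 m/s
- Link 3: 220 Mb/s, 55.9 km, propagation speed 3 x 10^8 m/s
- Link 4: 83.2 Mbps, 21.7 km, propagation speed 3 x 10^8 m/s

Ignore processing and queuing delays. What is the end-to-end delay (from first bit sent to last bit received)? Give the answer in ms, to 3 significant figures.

L = 58000 bits.
Transmission delays (L/R per hop): 0.187097, 3.86667, 0.263636, 0.697115 ms; sum = 5.01452 ms.
Propagation delays (d/s per hop): 0.0933333, 120, 0.186333, 0.0723333 ms; sum = 120.352 ms.
End-to-end = 125 ms.

125 ms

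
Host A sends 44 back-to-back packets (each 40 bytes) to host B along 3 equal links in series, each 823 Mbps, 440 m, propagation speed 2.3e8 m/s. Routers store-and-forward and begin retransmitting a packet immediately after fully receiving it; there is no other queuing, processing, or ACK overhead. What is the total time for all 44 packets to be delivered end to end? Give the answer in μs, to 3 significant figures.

Per-hop transmission t_tx = L/R = 320/823000000 = 0.388821 μs.
Per-hop propagation t_prop = 440/2.3e+08 = 1.91304 μs.
Pipeline fill: first packet needs 3·t_tx to clear all hops; remaining 43 packets each add one t_tx.
Total = (3+44-1)·t_tx + 3·t_prop = 46·0.388821 + 3·1.91304 = 23.6 μs.

23.6 μs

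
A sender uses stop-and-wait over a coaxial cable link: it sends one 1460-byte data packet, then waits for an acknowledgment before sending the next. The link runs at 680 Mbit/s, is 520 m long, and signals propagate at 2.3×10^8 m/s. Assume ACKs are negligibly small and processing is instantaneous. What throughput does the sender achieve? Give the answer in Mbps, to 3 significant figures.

t_tx = L/R = 11680/680000000 = 1.71765e-05 s.
t_prop = 520/2.3e+08 = 2.26087e-06 s; RTT = 4.52174e-06 s.
Cycle = t_tx + RTT = 2.16982e-05 s.
Throughput = L / cycle = 11680 / 2.16982e-05 = 538 Mbps.

538 Mbps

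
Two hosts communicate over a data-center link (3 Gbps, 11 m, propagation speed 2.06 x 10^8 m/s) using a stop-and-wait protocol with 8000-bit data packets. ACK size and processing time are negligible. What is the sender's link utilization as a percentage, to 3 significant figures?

96.1 %

t_tx = L/R = 8000/3000000000 = 2.66667e-06 s.
t_prop = 11/206000000 = 5.33981e-08 s; RTT = 1.06796e-07 s.
Cycle = t_tx + RTT = 2.77346e-06 s.
Utilization = t_tx / cycle = 2.66667e-06/2.77346e-06 = 96.1 %.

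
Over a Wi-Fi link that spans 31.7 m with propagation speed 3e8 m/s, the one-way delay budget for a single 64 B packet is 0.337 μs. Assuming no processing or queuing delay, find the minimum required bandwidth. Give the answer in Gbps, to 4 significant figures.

2.213 Gbps

L = 512 bits.
Propagation delay = 31.7 / 300000000 = 0.105667 μs.
Transmission budget = 0.337 − 0.105667 = 0.231333 μs.
R ≥ L / t_tx = 512 bits / 2.31333e-07 s = 2.213 Gbps.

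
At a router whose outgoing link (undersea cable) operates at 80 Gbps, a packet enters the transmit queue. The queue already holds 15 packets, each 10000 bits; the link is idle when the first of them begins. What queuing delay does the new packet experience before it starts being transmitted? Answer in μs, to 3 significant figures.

Each queued packet: L/R = 10000/80000000000 = 0.125 μs.
15 queued → 1.875 μs.
Queuing delay = 1.88 μs.

1.88 μs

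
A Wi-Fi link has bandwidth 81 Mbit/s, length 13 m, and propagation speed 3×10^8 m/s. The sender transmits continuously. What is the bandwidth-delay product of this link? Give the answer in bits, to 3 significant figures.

3.51 bits

Propagation delay = 13 / 300000000 = 4.33333e-08 s.
BDP = R × t_prop = 81000000 × 4.33333e-08 = 3.51 bits.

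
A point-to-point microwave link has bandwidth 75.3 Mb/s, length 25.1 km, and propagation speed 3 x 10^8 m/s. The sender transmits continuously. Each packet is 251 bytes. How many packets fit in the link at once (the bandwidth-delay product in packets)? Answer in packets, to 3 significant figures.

3.14 packets

Propagation delay = 25100 / 300000000 = 8.36667e-05 s.
BDP = R × t_prop = 75300000 × 8.36667e-05 = 6300.1 bits.
In packets of 2008 bits: 3.14 packets.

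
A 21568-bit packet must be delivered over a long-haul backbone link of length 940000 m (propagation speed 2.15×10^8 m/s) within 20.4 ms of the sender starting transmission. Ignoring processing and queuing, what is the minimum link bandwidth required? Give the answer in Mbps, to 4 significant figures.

Propagation delay = 940000 / 215000000 = 4.37209 ms.
Transmission budget = 20.4 − 4.37209 = 16.0279 ms.
R ≥ L / t_tx = 21568 bits / 0.0160279 s = 1.346 Mbps.

1.346 Mbps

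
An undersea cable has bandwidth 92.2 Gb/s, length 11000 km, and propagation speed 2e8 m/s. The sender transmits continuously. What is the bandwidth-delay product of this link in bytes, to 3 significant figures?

Propagation delay = 11000000 / 200000000 = 0.055 s.
BDP = R × t_prop = 92200000000 × 0.055 = 5071000000 bits.
In bytes: 5071000000/8 = 634000000 bytes.

634000000 bytes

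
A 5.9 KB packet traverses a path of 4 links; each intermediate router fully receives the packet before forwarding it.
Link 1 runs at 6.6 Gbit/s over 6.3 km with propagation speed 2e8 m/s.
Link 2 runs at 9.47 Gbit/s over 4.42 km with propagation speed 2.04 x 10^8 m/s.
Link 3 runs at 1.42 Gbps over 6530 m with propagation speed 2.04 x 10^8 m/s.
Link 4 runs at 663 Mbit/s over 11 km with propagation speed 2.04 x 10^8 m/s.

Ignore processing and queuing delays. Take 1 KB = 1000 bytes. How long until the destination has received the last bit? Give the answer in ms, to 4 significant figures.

0.2557 ms

L = 47200 bits.
Transmission delays (L/R per hop): 0.00715152, 0.00498416, 0.0332394, 0.0711916 ms; sum = 0.116567 ms.
Propagation delays (d/s per hop): 0.0315, 0.0216667, 0.0320098, 0.0539216 ms; sum = 0.139098 ms.
End-to-end = 0.2557 ms.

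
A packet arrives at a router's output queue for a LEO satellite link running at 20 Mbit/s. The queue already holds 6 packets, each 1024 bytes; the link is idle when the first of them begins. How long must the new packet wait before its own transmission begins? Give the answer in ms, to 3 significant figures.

Each queued packet: L/R = 8192/20000000 = 0.4096 ms.
6 queued → 2.4576 ms.
Queuing delay = 2.46 ms.

2.46 ms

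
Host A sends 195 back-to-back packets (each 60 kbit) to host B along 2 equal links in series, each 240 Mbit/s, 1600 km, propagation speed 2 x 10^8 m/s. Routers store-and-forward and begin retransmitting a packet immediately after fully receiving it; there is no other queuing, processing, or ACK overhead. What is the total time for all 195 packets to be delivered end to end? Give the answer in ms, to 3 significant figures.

65.0 ms

Per-hop transmission t_tx = L/R = 60000/240000000 = 0.25 ms.
Per-hop propagation t_prop = 1600000/200000000 = 8 ms.
Pipeline fill: first packet needs 2·t_tx to clear all hops; remaining 194 packets each add one t_tx.
Total = (2+195-1)·t_tx + 2·t_prop = 196·0.25 + 2·8 = 65.0 ms.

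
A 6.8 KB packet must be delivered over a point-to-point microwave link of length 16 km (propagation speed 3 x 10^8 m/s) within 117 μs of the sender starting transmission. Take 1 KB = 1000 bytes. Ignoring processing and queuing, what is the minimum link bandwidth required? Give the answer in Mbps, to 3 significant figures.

854 Mbps

L = 54400 bits.
Propagation delay = 16000 / 300000000 = 53.3333 μs.
Transmission budget = 117 − 53.3333 = 63.6667 μs.
R ≥ L / t_tx = 54400 bits / 6.36667e-05 s = 854 Mbps.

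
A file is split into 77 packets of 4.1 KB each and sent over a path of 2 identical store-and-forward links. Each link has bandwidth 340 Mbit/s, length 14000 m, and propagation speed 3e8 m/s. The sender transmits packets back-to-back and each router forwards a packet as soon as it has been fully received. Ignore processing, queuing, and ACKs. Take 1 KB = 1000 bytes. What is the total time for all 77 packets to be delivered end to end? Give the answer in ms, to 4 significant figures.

Per-hop transmission t_tx = L/R = 32800/340000000 = 0.0964706 ms.
Per-hop propagation t_prop = 14000/300000000 = 0.0466667 ms.
Pipeline fill: first packet needs 2·t_tx to clear all hops; remaining 76 packets each add one t_tx.
Total = (2+77-1)·t_tx + 2·t_prop = 78·0.0964706 + 2·0.0466667 = 7.618 ms.

7.618 ms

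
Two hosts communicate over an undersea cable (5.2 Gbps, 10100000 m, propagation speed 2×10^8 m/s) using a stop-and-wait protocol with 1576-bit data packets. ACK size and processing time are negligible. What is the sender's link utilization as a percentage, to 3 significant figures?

0.000300 %

t_tx = L/R = 1576/5200000000 = 3.03077e-07 s.
t_prop = 10100000/200000000 = 0.0505 s; RTT = 0.101 s.
Cycle = t_tx + RTT = 0.101 s.
Utilization = t_tx / cycle = 3.03077e-07/0.101 = 0.000300 %.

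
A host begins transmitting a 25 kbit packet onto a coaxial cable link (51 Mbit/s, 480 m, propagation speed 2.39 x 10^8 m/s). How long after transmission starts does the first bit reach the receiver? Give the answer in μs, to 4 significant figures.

2.008 μs

First bit experiences only propagation delay: d/s = 480/239000000 = 2.008 μs.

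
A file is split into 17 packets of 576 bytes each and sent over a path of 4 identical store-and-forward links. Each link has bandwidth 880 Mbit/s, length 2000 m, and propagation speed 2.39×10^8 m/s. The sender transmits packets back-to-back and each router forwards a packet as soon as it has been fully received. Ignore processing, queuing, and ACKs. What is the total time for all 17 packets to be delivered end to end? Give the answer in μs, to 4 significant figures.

138.2 μs

Per-hop transmission t_tx = L/R = 4608/880000000 = 5.23636 μs.
Per-hop propagation t_prop = 2000/239000000 = 8.3682 μs.
Pipeline fill: first packet needs 4·t_tx to clear all hops; remaining 16 packets each add one t_tx.
Total = (4+17-1)·t_tx + 4·t_prop = 20·5.23636 + 4·8.3682 = 138.2 μs.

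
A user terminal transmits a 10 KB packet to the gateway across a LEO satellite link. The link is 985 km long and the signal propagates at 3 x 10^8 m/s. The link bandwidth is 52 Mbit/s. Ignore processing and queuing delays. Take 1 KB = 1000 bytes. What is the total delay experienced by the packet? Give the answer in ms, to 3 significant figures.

4.82 ms

L = 80000 bits.
Transmission delay = L/R = 80000 / 52000000 = 1.53846 ms.
Propagation delay = d/s = 985000 m / 300000000 m/s = 3.28333 ms.
Total = 4.82 ms.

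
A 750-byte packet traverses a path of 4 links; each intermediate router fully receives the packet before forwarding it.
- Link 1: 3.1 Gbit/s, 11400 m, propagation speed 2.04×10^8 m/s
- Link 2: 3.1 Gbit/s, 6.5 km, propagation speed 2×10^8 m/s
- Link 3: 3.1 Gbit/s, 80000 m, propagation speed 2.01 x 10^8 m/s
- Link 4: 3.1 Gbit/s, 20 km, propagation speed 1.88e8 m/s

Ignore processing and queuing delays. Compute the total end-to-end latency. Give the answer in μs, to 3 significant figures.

601 μs

L = 750 × 8 = 6000 bits.
Transmission delay per hop = L/R = 6000/3100000000 = 1.93548 μs; 4 hops → 7.74194 μs.
Propagation delays (d/s per hop): 55.8824, 32.5, 398.01, 106.383 μs; sum = 592.775 μs.
End-to-end = 601 μs.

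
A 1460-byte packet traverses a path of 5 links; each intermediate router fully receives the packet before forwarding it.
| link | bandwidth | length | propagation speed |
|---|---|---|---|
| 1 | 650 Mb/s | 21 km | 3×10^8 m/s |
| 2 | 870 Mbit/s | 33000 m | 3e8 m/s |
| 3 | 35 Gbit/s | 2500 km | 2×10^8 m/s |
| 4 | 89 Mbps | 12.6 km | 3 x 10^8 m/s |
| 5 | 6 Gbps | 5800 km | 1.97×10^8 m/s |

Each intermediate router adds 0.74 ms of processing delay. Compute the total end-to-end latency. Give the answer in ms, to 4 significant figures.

45.29 ms

L = 1460 × 8 = 11680 bits.
Transmission delays (L/R per hop): 0.0179692, 0.0134253, 0.000333714, 0.131236, 0.00194667 ms; sum = 0.164911 ms.
Propagation delays (d/s per hop): 0.07, 0.11, 12.5, 0.042, 29.4416 ms; sum = 42.1636 ms.
Processing at 4 router(s): 4 × 0.74 ms = 2.96 ms.
End-to-end = 45.29 ms.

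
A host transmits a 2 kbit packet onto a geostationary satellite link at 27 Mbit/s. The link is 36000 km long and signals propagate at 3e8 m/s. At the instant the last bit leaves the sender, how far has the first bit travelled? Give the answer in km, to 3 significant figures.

t_tx = L/R = 2000/27000000 = 7.40741e-05 s.
Distance = s × t_tx = 300000000 × 7.40741e-05 = 22.2 km.

22.2 km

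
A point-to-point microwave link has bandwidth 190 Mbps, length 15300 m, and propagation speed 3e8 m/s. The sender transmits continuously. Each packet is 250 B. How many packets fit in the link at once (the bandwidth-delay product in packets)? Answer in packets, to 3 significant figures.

Propagation delay = 15300 / 300000000 = 5.1e-05 s.
BDP = R × t_prop = 190000000 × 5.1e-05 = 9690 bits.
In packets of 2000 bits: 4.85 packets.

4.85 packets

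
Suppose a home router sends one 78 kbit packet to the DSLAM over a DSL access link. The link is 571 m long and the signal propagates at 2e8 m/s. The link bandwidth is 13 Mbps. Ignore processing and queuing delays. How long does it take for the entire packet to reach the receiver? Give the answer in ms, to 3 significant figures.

6.00 ms

L = 78000 bits.
Transmission delay = L/R = 78000 / 13000000 = 6 ms.
Propagation delay = d/s = 571 m / 200000000 m/s = 0.002855 ms.
Total = 6.00 ms.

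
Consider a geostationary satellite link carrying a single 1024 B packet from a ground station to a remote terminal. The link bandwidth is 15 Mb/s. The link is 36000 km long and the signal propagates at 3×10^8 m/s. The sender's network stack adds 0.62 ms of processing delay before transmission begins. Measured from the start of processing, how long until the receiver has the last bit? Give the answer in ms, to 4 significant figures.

L = 1024 × 8 = 8192 bits.
Transmission delay = L/R = 8192 / 15000000 = 0.546133 ms.
Propagation delay = d/s = 36000000 m / 300000000 m/s = 120 ms.
Plus processing delay 0.62 ms = 0.62 ms.
Total = 121.2 ms.

121.2 ms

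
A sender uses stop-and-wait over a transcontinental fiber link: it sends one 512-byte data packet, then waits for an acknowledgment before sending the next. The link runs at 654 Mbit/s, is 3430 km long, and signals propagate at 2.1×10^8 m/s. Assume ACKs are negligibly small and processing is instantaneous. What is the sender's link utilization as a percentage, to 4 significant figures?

0.01917 %

t_tx = L/R = 4096/654000000 = 6.263e-06 s.
t_prop = 3430000/210000000 = 0.0163333 s; RTT = 0.0326667 s.
Cycle = t_tx + RTT = 0.0326729 s.
Utilization = t_tx / cycle = 6.263e-06/0.0326729 = 0.01917 %.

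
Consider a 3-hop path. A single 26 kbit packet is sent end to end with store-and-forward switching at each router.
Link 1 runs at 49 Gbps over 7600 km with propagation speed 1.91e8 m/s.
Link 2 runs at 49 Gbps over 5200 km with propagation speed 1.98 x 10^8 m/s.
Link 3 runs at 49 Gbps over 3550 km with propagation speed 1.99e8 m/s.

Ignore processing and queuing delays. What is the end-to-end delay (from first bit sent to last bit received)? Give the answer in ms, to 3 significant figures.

83.9 ms

L = 26000 bits.
Transmission delay per hop = L/R = 26000/49000000000 = 0.000530612 ms; 3 hops → 0.00159184 ms.
Propagation delays (d/s per hop): 39.7906, 26.2626, 17.8392 ms; sum = 83.8924 ms.
End-to-end = 83.9 ms.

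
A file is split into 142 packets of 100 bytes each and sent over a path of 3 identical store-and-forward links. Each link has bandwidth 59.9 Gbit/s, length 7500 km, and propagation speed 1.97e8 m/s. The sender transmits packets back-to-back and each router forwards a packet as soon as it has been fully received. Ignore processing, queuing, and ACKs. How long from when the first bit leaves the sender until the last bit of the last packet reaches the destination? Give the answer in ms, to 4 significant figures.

114.2 ms

Per-hop transmission t_tx = L/R = 800/59900000000 = 1.33556e-05 ms.
Per-hop propagation t_prop = 7500000/197000000 = 38.0711 ms.
Pipeline fill: first packet needs 3·t_tx to clear all hops; remaining 141 packets each add one t_tx.
Total = (3+142-1)·t_tx + 3·t_prop = 144·1.33556e-05 + 3·38.0711 = 114.2 ms.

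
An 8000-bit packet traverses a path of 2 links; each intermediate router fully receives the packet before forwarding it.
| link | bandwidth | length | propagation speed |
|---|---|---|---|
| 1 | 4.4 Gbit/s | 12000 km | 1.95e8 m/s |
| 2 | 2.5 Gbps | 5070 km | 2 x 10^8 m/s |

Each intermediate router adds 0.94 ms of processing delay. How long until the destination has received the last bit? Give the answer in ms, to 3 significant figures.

87.8 ms

Transmission delays (L/R per hop): 0.00181818, 0.0032 ms; sum = 0.00501818 ms.
Propagation delays (d/s per hop): 61.5385, 25.35 ms; sum = 86.8885 ms.
Processing at 1 router(s): 1 × 0.94 ms = 0.94 ms.
End-to-end = 87.8 ms.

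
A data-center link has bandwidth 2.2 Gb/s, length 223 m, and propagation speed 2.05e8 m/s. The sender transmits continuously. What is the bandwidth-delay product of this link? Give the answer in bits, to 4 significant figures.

Propagation delay = 223 / 2.05e+08 = 1.0878e-06 s.
BDP = R × t_prop = 2200000000 × 1.0878e-06 = 2393.17 bits.

2393 bits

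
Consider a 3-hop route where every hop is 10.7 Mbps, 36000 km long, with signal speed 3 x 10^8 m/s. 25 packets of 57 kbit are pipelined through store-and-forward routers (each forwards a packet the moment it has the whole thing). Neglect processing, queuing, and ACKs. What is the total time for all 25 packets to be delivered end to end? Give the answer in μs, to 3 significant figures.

Per-hop transmission t_tx = L/R = 57000/10700000 = 5327.1 μs.
Per-hop propagation t_prop = 36000000/300000000 = 120000 μs.
Pipeline fill: first packet needs 3·t_tx to clear all hops; remaining 24 packets each add one t_tx.
Total = (3+25-1)·t_tx + 3·t_prop = 27·5327.1 + 3·120000 = 504000 μs.

504000 μs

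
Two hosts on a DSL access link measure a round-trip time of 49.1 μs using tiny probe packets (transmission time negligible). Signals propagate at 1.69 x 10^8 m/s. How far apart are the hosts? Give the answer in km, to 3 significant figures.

One-way propagation = RTT/2 = 24.55 μs.
d = s × t = 169000000 × 2.455e-05 = 4.15 km.

4.15 km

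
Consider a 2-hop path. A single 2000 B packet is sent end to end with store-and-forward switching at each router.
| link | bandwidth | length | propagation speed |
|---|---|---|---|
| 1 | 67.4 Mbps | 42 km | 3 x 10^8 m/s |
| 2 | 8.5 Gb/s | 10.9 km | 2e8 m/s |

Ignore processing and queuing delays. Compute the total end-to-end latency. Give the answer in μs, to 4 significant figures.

L = 2000 × 8 = 16000 bits.
Transmission delays (L/R per hop): 237.389, 1.88235 μs; sum = 239.271 μs.
Propagation delays (d/s per hop): 140, 54.5 μs; sum = 194.5 μs.
End-to-end = 433.8 μs.

433.8 μs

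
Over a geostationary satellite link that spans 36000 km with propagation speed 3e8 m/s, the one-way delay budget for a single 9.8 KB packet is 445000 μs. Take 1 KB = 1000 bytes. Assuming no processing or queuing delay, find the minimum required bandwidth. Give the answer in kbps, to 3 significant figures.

L = 78400 bits.
Propagation delay = 36000000 / 300000000 = 120000 μs.
Transmission budget = 445000 − 120000 = 325000 μs.
R ≥ L / t_tx = 78400 bits / 0.325 s = 241 kbps.

241 kbps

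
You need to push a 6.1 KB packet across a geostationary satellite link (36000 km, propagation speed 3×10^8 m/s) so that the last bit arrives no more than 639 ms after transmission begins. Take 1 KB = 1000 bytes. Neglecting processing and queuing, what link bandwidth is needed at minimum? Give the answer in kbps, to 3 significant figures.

L = 48800 bits.
Propagation delay = 36000000 / 300000000 = 120 ms.
Transmission budget = 639 − 120 = 519 ms.
R ≥ L / t_tx = 48800 bits / 0.519 s = 94.0 kbps.

94.0 kbps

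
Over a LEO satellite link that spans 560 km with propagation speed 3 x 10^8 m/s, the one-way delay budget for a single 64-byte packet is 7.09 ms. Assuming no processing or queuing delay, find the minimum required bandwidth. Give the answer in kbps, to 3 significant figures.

L = 512 bits.
Propagation delay = 560000 / 300000000 = 1.86667 ms.
Transmission budget = 7.09 − 1.86667 = 5.22333 ms.
R ≥ L / t_tx = 512 bits / 0.00522333 s = 98.0 kbps.

98.0 kbps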